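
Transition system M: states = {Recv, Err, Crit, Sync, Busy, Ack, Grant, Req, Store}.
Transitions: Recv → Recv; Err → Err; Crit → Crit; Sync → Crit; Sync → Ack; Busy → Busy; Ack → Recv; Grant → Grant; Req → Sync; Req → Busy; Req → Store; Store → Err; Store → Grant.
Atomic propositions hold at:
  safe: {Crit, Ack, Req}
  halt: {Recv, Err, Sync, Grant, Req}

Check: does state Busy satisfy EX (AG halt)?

AG halt: greatest fixpoint, start Z0 = {Recv, Err, Sync, Grant, Req}, keep only states in Sat with every successor in Z. Z1 = {Recv, Err, Grant}; fixed.
Sat(AG halt) = {Recv, Err, Grant}
Sat(EX (AG halt)) = {s : some successor in {Recv, Err, Grant}} = {Recv, Err, Ack, Grant, Store}
Busy ∉ Sat(EX (AG halt)) = {Recv, Err, Ack, Grant, Store}, so the formula does not hold at Busy.

No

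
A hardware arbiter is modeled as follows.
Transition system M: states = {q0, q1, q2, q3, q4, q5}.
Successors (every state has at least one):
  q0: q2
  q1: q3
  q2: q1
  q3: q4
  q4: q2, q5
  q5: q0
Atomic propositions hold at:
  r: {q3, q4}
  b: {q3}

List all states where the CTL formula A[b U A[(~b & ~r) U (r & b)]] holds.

{q0, q1, q2, q3, q5}

Sat(~b) = {q0, q1, q2, q4, q5}
Sat(~r) = {q0, q1, q2, q5}
Sat(~b & ~r) = {q0, q1, q2, q5}
Sat(r & b) = {q3}
A[(~b & ~r) U (r & b)]: least fixpoint, start Z0 = Sat((r & b)) = {q3}, add states in Sat(~b & ~r) with every successor in Z. Z1 = {q1, q3}; Z2 = {q1, q2, q3}; Z3 = {q0, q1, q2, q3}; Z4 = {q0, q1, q2, q3, q5}; fixed.
Sat(A[(~b & ~r) U (r & b)]) = {q0, q1, q2, q3, q5}
A[b U A[(~b & ~r) U (r & b)]]: least fixpoint, start Z0 = Sat(A[(~b & ~r) U (r & b)]) = {q0, q1, q2, q3, q5}, add states in Sat(b) with every successor in Z. Already a fixed point.
Sat(A[b U A[(~b & ~r) U (r & b)]]) = {q0, q1, q2, q3, q5}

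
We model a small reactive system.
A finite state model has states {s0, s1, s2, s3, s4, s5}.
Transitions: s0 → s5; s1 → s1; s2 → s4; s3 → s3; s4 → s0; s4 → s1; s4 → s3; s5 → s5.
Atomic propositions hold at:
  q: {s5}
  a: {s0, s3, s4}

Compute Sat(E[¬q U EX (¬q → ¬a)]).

Sat(¬q) = {s0, s1, s2, s3, s4}
Sat(¬a) = {s1, s2, s5}
Sat(¬q → ¬a) = {s1, s2, s5}
Sat(EX (¬q → ¬a)) = {s : some successor in {s1, s2, s5}} = {s0, s1, s4, s5}
E[¬q U EX (¬q → ¬a)]: least fixpoint, start Z0 = Sat(EX (¬q → ¬a)) = {s0, s1, s4, s5}, add states in Sat(¬q) with some successor in Z. Z1 = {s0, s1, s2, s4, s5}; fixed.
Sat(E[¬q U EX (¬q → ¬a)]) = {s0, s1, s2, s4, s5}

{s0, s1, s2, s4, s5}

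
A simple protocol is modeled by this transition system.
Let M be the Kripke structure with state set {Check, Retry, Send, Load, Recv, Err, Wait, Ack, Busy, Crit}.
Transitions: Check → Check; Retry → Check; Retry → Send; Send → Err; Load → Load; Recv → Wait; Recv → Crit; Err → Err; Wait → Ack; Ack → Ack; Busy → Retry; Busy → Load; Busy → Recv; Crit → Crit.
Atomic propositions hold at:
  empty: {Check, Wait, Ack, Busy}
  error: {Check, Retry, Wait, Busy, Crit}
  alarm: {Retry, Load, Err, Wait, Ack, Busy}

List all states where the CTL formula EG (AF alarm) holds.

AF alarm: least fixpoint, start Z0 = {Retry, Load, Err, Wait, Ack, Busy}, add states with every successor in Z. Z1 = {Retry, Send, Load, Err, Wait, Ack, Busy}; fixed.
Sat(AF alarm) = {Retry, Send, Load, Err, Wait, Ack, Busy}
EG (AF alarm): greatest fixpoint, start Z0 = {Retry, Send, Load, Err, Wait, Ack, Busy}, keep only states in Sat with some successor in Z. Already a fixed point.
Sat(EG (AF alarm)) = {Retry, Send, Load, Err, Wait, Ack, Busy}

{Retry, Send, Load, Err, Wait, Ack, Busy}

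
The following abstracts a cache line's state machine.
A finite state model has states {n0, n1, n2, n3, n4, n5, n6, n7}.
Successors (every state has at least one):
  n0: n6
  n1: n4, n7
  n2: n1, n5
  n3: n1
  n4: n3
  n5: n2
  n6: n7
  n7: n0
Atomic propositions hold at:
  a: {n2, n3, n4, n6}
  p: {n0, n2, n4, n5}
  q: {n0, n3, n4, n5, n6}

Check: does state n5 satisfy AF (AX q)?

Sat(AX q) = {s : every successor in {n0, n3, n4, n5, n6}} = {n0, n4, n7}
AF (AX q): least fixpoint, start Z0 = {n0, n4, n7}, add states with every successor in Z. Z1 = {n0, n1, n4, n6, n7}; Z2 = {n0, n1, n3, n4, n6, n7}; fixed.
Sat(AF (AX q)) = {n0, n1, n3, n4, n6, n7}
n5 ∉ Sat(AF (AX q)) = {n0, n1, n3, n4, n6, n7}, so the formula does not hold at n5.

No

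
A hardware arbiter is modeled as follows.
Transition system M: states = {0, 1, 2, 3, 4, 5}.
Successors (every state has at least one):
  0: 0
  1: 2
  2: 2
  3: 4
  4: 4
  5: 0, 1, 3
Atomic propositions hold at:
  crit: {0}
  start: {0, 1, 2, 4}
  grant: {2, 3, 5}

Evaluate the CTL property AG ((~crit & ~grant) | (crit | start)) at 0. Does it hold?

Sat(~crit) = {1, 2, 3, 4, 5}
Sat(~grant) = {0, 1, 4}
Sat(~crit & ~grant) = {1, 4}
Sat(crit | start) = {0, 1, 2, 4}
Sat((~crit & ~grant) | (crit | start)) = {0, 1, 2, 4}
AG ((~crit & ~grant) | (crit | start)): greatest fixpoint, start Z0 = {0, 1, 2, 4}, keep only states in Sat with every successor in Z. Already a fixed point.
Sat(AG ((~crit & ~grant) | (crit | start))) = {0, 1, 2, 4}
0 ∈ Sat(AG ((~crit & ~grant) | (crit | start))) = {0, 1, 2, 4}, so the formula holds at 0.

Yes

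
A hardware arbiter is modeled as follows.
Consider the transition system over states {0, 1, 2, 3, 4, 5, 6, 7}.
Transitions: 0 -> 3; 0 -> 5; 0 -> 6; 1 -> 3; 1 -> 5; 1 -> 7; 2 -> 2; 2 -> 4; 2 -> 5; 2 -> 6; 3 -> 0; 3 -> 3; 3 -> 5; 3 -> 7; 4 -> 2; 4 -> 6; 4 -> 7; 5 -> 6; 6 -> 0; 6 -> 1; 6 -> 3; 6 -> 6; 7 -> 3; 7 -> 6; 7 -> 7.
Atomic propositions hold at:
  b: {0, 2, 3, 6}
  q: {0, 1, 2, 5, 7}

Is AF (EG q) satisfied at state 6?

No

EG q: greatest fixpoint, start Z0 = {0, 1, 2, 5, 7}, keep only states in Sat with some successor in Z. Z1 = {0, 1, 2, 7}; Z2 = {1, 2, 7}; fixed.
Sat(EG q) = {1, 2, 7}
AF (EG q): least fixpoint, start Z0 = {1, 2, 7}, add states with every successor in Z. Already a fixed point.
Sat(AF (EG q)) = {1, 2, 7}
6 ∉ Sat(AF (EG q)) = {1, 2, 7}, so the formula does not hold at 6.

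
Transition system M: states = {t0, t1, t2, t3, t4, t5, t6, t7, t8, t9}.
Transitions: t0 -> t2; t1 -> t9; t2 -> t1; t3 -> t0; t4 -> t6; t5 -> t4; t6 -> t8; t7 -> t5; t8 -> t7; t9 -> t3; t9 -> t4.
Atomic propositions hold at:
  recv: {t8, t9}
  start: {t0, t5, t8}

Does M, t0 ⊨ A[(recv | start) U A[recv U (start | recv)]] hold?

Yes

Sat(recv | start) = {t0, t5, t8, t9}
Sat(start | recv) = {t0, t5, t8, t9}
A[recv U (start | recv)]: least fixpoint, start Z0 = Sat((start | recv)) = {t0, t5, t8, t9}, add states in Sat(recv) with every successor in Z. Already a fixed point.
Sat(A[recv U (start | recv)]) = {t0, t5, t8, t9}
A[(recv | start) U A[recv U (start | recv)]]: least fixpoint, start Z0 = Sat(A[recv U (start | recv)]) = {t0, t5, t8, t9}, add states in Sat(recv | start) with every successor in Z. Already a fixed point.
Sat(A[(recv | start) U A[recv U (start | recv)]]) = {t0, t5, t8, t9}
t0 ∈ Sat(A[(recv | start) U A[recv U (start | recv)]]) = {t0, t5, t8, t9}, so the formula holds at t0.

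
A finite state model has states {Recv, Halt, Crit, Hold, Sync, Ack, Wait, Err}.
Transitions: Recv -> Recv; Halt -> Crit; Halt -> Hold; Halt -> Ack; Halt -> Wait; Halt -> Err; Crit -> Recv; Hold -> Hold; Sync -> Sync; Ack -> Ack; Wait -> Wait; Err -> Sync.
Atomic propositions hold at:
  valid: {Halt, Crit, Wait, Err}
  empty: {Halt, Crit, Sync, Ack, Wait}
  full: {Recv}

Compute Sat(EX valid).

Sat(EX valid) = {s : some successor in {Halt, Crit, Wait, Err}} = {Halt, Wait}

{Halt, Wait}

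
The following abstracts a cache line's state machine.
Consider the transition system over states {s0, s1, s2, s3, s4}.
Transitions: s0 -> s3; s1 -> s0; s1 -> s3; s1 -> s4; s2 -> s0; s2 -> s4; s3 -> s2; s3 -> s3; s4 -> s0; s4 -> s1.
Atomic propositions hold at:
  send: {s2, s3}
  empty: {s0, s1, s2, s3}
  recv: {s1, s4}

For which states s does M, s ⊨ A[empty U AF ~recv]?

Sat(~recv) = {s0, s2, s3}
AF ~recv: least fixpoint, start Z0 = {s0, s2, s3}, add states with every successor in Z. Already a fixed point.
Sat(AF ~recv) = {s0, s2, s3}
A[empty U AF ~recv]: least fixpoint, start Z0 = Sat(AF ~recv) = {s0, s2, s3}, add states in Sat(empty) with every successor in Z. Already a fixed point.
Sat(A[empty U AF ~recv]) = {s0, s2, s3}

{s0, s2, s3}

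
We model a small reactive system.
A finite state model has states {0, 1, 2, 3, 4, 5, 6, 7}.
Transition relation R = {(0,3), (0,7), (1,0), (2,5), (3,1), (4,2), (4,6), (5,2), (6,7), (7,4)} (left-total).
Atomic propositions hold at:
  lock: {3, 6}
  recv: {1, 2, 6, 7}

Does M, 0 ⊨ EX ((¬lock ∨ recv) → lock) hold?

Yes

Sat(¬lock) = {0, 1, 2, 4, 5, 7}
Sat(¬lock ∨ recv) = {0, 1, 2, 4, 5, 6, 7}
Sat((¬lock ∨ recv) → lock) = {3, 6}
Sat(EX ((¬lock ∨ recv) → lock)) = {s : some successor in {3, 6}} = {0, 4}
0 ∈ Sat(EX ((¬lock ∨ recv) → lock)) = {0, 4}, so the formula holds at 0.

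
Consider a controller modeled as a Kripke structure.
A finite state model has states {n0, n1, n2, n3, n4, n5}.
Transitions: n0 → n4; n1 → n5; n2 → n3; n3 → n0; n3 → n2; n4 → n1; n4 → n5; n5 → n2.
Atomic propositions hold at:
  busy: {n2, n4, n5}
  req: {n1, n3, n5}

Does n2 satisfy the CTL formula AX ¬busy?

Yes

Sat(¬busy) = {n0, n1, n3}
Sat(AX ¬busy) = {s : every successor in {n0, n1, n3}} = {n2}
n2 ∈ Sat(AX ¬busy) = {n2}, so the formula holds at n2.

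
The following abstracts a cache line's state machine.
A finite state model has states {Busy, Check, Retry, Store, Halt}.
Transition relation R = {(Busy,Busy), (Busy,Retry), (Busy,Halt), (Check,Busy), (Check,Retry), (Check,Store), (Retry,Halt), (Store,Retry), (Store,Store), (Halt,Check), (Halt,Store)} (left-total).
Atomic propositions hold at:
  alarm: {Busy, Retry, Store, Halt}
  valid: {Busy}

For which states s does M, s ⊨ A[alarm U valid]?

A[alarm U valid]: least fixpoint, start Z0 = Sat(valid) = {Busy}, add states in Sat(alarm) with every successor in Z. Already a fixed point.
Sat(A[alarm U valid]) = {Busy}

{Busy}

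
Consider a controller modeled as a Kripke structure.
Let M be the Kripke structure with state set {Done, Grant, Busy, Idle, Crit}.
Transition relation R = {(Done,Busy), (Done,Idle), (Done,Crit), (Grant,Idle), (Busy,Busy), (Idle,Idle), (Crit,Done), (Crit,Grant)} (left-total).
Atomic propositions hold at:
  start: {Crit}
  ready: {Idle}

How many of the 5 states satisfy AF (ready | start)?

Sat(ready | start) = {Idle, Crit}
AF (ready | start): least fixpoint, start Z0 = {Idle, Crit}, add states with every successor in Z. Z1 = {Grant, Idle, Crit}; fixed.
Sat(AF (ready | start)) = {Grant, Idle, Crit}
|Sat(AF (ready | start))| = |{Grant, Idle, Crit}| = 3.

3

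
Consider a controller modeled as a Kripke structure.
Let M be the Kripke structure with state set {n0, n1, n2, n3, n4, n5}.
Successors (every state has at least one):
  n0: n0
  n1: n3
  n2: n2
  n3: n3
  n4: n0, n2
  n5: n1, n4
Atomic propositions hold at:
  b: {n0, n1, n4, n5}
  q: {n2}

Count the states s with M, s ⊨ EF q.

EF q: least fixpoint, start Z0 = {n2}, add states with some successor in Z. Z1 = {n2, n4}; Z2 = {n2, n4, n5}; fixed.
Sat(EF q) = {n2, n4, n5}
|Sat(EF q)| = |{n2, n4, n5}| = 3.

3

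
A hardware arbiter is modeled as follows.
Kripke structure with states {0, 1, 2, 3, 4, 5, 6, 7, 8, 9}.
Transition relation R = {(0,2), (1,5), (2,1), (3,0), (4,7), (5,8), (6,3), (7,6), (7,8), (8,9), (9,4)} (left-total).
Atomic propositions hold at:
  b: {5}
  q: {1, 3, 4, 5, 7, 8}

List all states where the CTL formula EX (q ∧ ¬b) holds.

{2, 4, 5, 6, 7, 9}

Sat(¬b) = {0, 1, 2, 3, 4, 6, 7, 8, 9}
Sat(q ∧ ¬b) = {1, 3, 4, 7, 8}
Sat(EX (q ∧ ¬b)) = {s : some successor in {1, 3, 4, 7, 8}} = {2, 4, 5, 6, 7, 9}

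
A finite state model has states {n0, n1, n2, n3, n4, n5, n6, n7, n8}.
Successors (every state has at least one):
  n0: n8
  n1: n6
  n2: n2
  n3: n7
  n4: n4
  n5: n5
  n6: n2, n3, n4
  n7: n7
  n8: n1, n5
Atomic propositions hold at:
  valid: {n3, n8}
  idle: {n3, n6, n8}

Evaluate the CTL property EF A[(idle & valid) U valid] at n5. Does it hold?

Sat(idle & valid) = {n3, n8}
A[(idle & valid) U valid]: least fixpoint, start Z0 = Sat(valid) = {n3, n8}, add states in Sat(idle & valid) with every successor in Z. Already a fixed point.
Sat(A[(idle & valid) U valid]) = {n3, n8}
EF A[(idle & valid) U valid]: least fixpoint, start Z0 = {n3, n8}, add states with some successor in Z. Z1 = {n0, n3, n6, n8}; Z2 = {n0, n1, n3, n6, n8}; fixed.
Sat(EF A[(idle & valid) U valid]) = {n0, n1, n3, n6, n8}
n5 ∉ Sat(EF A[(idle & valid) U valid]) = {n0, n1, n3, n6, n8}, so the formula does not hold at n5.

No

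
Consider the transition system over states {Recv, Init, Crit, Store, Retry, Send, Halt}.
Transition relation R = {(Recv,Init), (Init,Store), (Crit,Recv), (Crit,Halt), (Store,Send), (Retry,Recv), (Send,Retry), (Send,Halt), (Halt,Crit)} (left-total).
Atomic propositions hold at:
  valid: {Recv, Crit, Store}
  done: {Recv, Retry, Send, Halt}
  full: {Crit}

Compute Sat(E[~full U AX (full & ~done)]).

{Recv, Init, Store, Retry, Send, Halt}

Sat(~full) = {Recv, Init, Store, Retry, Send, Halt}
Sat(~done) = {Init, Crit, Store}
Sat(full & ~done) = {Crit}
Sat(AX (full & ~done)) = {s : every successor in {Crit}} = {Halt}
E[~full U AX (full & ~done)]: least fixpoint, start Z0 = Sat(AX (full & ~done)) = {Halt}, add states in Sat(~full) with some successor in Z. Z1 = {Send, Halt}; Z2 = {Store, Send, Halt}; Z3 = {Init, Store, Send, Halt}; Z4 = {Recv, Init, Store, Send, Halt}; Z5 = {Recv, Init, Store, Retry, Send, Halt}; fixed.
Sat(E[~full U AX (full & ~done)]) = {Recv, Init, Store, Retry, Send, Halt}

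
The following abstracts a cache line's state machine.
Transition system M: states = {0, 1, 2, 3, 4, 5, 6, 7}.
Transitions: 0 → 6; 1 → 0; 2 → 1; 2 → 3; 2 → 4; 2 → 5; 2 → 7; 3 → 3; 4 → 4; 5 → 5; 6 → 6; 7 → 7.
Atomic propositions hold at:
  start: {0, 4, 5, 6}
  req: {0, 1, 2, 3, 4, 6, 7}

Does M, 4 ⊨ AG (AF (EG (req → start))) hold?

Yes

Sat(req → start) = {0, 4, 5, 6}
EG (req → start): greatest fixpoint, start Z0 = {0, 4, 5, 6}, keep only states in Sat with some successor in Z. Already a fixed point.
Sat(EG (req → start)) = {0, 4, 5, 6}
AF (EG (req → start)): least fixpoint, start Z0 = {0, 4, 5, 6}, add states with every successor in Z. Z1 = {0, 1, 4, 5, 6}; fixed.
Sat(AF (EG (req → start))) = {0, 1, 4, 5, 6}
AG (AF (EG (req → start))): greatest fixpoint, start Z0 = {0, 1, 4, 5, 6}, keep only states in Sat with every successor in Z. Already a fixed point.
Sat(AG (AF (EG (req → start)))) = {0, 1, 4, 5, 6}
4 ∈ Sat(AG (AF (EG (req → start)))) = {0, 1, 4, 5, 6}, so the formula holds at 4.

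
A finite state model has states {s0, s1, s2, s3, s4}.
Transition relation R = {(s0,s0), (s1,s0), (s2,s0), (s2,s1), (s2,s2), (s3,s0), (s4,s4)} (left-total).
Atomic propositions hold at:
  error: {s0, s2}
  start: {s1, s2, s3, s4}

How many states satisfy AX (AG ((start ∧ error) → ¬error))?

4

Sat(start ∧ error) = {s2}
Sat(¬error) = {s1, s3, s4}
Sat((start ∧ error) → ¬error) = {s0, s1, s3, s4}
AG ((start ∧ error) → ¬error): greatest fixpoint, start Z0 = {s0, s1, s3, s4}, keep only states in Sat with every successor in Z. Already a fixed point.
Sat(AG ((start ∧ error) → ¬error)) = {s0, s1, s3, s4}
Sat(AX (AG ((start ∧ error) → ¬error))) = {s : every successor in {s0, s1, s3, s4}} = {s0, s1, s3, s4}
|Sat(AX (AG ((start ∧ error) → ¬error)))| = |{s0, s1, s3, s4}| = 4.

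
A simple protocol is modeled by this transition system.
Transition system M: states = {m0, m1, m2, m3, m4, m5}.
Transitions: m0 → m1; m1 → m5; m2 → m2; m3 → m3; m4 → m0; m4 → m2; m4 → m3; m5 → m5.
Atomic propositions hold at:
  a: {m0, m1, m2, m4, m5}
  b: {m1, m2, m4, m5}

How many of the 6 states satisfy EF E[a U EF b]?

EF b: least fixpoint, start Z0 = {m1, m2, m4, m5}, add states with some successor in Z. Z1 = {m0, m1, m2, m4, m5}; fixed.
Sat(EF b) = {m0, m1, m2, m4, m5}
E[a U EF b]: least fixpoint, start Z0 = Sat(EF b) = {m0, m1, m2, m4, m5}, add states in Sat(a) with some successor in Z. Already a fixed point.
Sat(E[a U EF b]) = {m0, m1, m2, m4, m5}
EF E[a U EF b]: least fixpoint, start Z0 = {m0, m1, m2, m4, m5}, add states with some successor in Z. Already a fixed point.
Sat(EF E[a U EF b]) = {m0, m1, m2, m4, m5}
|Sat(EF E[a U EF b])| = |{m0, m1, m2, m4, m5}| = 5.

5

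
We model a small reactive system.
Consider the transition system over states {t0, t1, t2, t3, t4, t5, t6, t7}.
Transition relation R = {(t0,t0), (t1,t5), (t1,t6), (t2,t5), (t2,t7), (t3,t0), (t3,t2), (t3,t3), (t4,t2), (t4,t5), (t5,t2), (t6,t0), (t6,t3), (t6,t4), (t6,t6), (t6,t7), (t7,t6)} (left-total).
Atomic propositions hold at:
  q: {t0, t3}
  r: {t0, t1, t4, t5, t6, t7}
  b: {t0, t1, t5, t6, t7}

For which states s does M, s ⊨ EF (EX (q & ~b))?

Sat(~b) = {t2, t3, t4}
Sat(q & ~b) = {t3}
Sat(EX (q & ~b)) = {s : some successor in {t3}} = {t3, t6}
EF (EX (q & ~b)): least fixpoint, start Z0 = {t3, t6}, add states with some successor in Z. Z1 = {t1, t3, t6, t7}; Z2 = {t1, t2, t3, t6, t7}; Z3 = {t1, t2, t3, t4, t5, t6, t7}; fixed.
Sat(EF (EX (q & ~b))) = {t1, t2, t3, t4, t5, t6, t7}

{t1, t2, t3, t4, t5, t6, t7}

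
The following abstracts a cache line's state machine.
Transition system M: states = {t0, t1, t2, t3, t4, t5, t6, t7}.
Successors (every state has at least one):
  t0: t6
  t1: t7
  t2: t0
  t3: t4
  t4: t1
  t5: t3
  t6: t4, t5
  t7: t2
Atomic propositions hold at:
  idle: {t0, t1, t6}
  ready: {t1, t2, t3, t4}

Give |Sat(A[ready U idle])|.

6

A[ready U idle]: least fixpoint, start Z0 = Sat(idle) = {t0, t1, t6}, add states in Sat(ready) with every successor in Z. Z1 = {t0, t1, t2, t4, t6}; Z2 = {t0, t1, t2, t3, t4, t6}; fixed.
Sat(A[ready U idle]) = {t0, t1, t2, t3, t4, t6}
|Sat(A[ready U idle])| = |{t0, t1, t2, t3, t4, t6}| = 6.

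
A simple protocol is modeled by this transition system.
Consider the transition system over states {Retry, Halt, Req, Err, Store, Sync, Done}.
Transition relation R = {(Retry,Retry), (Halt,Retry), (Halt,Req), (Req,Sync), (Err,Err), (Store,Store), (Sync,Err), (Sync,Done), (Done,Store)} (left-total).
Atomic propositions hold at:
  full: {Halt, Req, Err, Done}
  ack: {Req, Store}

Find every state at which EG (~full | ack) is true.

{Retry, Store}

Sat(~full) = {Retry, Store, Sync}
Sat(~full | ack) = {Retry, Req, Store, Sync}
EG (~full | ack): greatest fixpoint, start Z0 = {Retry, Req, Store, Sync}, keep only states in Sat with some successor in Z. Z1 = {Retry, Req, Store}; Z2 = {Retry, Store}; fixed.
Sat(EG (~full | ack)) = {Retry, Store}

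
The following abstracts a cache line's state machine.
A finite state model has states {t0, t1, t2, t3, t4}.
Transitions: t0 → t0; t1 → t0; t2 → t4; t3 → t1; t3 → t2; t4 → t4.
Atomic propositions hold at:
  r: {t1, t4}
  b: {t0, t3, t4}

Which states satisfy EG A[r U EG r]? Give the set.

EG r: greatest fixpoint, start Z0 = {t1, t4}, keep only states in Sat with some successor in Z. Z1 = {t4}; fixed.
Sat(EG r) = {t4}
A[r U EG r]: least fixpoint, start Z0 = Sat(EG r) = {t4}, add states in Sat(r) with every successor in Z. Already a fixed point.
Sat(A[r U EG r]) = {t4}
EG A[r U EG r]: greatest fixpoint, start Z0 = {t4}, keep only states in Sat with some successor in Z. Already a fixed point.
Sat(EG A[r U EG r]) = {t4}

{t4}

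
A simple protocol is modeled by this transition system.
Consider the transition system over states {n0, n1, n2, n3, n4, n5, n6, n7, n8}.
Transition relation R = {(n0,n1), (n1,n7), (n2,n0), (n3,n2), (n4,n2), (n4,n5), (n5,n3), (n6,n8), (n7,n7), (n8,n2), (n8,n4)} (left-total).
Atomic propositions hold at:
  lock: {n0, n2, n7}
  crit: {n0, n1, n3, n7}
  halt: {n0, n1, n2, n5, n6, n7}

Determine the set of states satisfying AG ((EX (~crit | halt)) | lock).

Sat(~crit) = {n2, n4, n5, n6, n8}
Sat(~crit | halt) = {n0, n1, n2, n4, n5, n6, n7, n8}
Sat(EX (~crit | halt)) = {s : some successor in {n0, n1, n2, n4, n5, n6, n7, n8}} = {n0, n1, n2, n3, n4, n6, n7, n8}
Sat((EX (~crit | halt)) | lock) = {n0, n1, n2, n3, n4, n6, n7, n8}
AG ((EX (~crit | halt)) | lock): greatest fixpoint, start Z0 = {n0, n1, n2, n3, n4, n6, n7, n8}, keep only states in Sat with every successor in Z. Z1 = {n0, n1, n2, n3, n6, n7, n8}; Z2 = {n0, n1, n2, n3, n6, n7}; Z3 = {n0, n1, n2, n3, n7}; fixed.
Sat(AG ((EX (~crit | halt)) | lock)) = {n0, n1, n2, n3, n7}

{n0, n1, n2, n3, n7}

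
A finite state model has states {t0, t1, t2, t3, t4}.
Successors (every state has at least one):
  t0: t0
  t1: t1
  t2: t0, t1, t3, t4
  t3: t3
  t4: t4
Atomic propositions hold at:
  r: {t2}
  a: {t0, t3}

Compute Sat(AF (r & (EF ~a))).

{t2}

Sat(~a) = {t1, t2, t4}
EF ~a: least fixpoint, start Z0 = {t1, t2, t4}, add states with some successor in Z. Already a fixed point.
Sat(EF ~a) = {t1, t2, t4}
Sat(r & (EF ~a)) = {t2}
AF (r & (EF ~a)): least fixpoint, start Z0 = {t2}, add states with every successor in Z. Already a fixed point.
Sat(AF (r & (EF ~a))) = {t2}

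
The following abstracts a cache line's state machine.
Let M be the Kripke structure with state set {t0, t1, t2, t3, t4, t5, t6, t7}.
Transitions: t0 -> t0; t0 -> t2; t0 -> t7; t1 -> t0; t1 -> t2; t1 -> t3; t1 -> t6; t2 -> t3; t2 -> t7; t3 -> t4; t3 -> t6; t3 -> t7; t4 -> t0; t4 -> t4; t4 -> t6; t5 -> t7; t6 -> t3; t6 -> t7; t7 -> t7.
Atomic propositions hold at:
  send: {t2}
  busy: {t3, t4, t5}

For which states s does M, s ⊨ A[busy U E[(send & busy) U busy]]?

{t3, t4, t5}

Sat(send & busy) = ∅
E[(send & busy) U busy]: least fixpoint, start Z0 = Sat(busy) = {t3, t4, t5}, add states in Sat(send & busy) with some successor in Z. Already a fixed point.
Sat(E[(send & busy) U busy]) = {t3, t4, t5}
A[busy U E[(send & busy) U busy]]: least fixpoint, start Z0 = Sat(E[(send & busy) U busy]) = {t3, t4, t5}, add states in Sat(busy) with every successor in Z. Already a fixed point.
Sat(A[busy U E[(send & busy) U busy]]) = {t3, t4, t5}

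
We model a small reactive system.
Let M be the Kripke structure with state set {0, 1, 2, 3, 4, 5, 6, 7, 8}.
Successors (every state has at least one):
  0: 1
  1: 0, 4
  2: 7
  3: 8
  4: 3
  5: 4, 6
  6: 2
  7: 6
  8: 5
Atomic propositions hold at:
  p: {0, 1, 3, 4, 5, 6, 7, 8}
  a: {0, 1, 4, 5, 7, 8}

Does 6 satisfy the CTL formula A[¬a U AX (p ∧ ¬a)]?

Yes

Sat(¬a) = {2, 3, 6}
Sat(p ∧ ¬a) = {3, 6}
Sat(AX (p ∧ ¬a)) = {s : every successor in {3, 6}} = {4, 7}
A[¬a U AX (p ∧ ¬a)]: least fixpoint, start Z0 = Sat(AX (p ∧ ¬a)) = {4, 7}, add states in Sat(¬a) with every successor in Z. Z1 = {2, 4, 7}; Z2 = {2, 4, 6, 7}; fixed.
Sat(A[¬a U AX (p ∧ ¬a)]) = {2, 4, 6, 7}
6 ∈ Sat(A[¬a U AX (p ∧ ¬a)]) = {2, 4, 6, 7}, so the formula holds at 6.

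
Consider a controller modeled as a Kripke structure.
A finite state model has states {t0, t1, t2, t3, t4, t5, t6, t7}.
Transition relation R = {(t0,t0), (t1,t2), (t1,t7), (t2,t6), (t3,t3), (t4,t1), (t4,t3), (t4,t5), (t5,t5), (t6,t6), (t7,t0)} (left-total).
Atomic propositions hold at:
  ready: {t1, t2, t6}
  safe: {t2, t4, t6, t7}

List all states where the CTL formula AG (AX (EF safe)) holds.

EF safe: least fixpoint, start Z0 = {t2, t4, t6, t7}, add states with some successor in Z. Z1 = {t1, t2, t4, t6, t7}; fixed.
Sat(EF safe) = {t1, t2, t4, t6, t7}
Sat(AX (EF safe)) = {s : every successor in {t1, t2, t4, t6, t7}} = {t1, t2, t6}
AG (AX (EF safe)): greatest fixpoint, start Z0 = {t1, t2, t6}, keep only states in Sat with every successor in Z. Z1 = {t2, t6}; fixed.
Sat(AG (AX (EF safe))) = {t2, t6}

{t2, t6}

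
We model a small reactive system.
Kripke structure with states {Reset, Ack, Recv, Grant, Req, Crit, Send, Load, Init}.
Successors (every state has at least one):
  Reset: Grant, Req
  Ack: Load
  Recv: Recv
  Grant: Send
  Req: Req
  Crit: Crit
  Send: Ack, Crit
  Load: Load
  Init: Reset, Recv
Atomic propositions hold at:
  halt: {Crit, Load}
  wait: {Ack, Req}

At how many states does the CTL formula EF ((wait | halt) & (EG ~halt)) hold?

Sat(wait | halt) = {Ack, Req, Crit, Load}
Sat(~halt) = {Reset, Ack, Recv, Grant, Req, Send, Init}
EG ~halt: greatest fixpoint, start Z0 = {Reset, Ack, Recv, Grant, Req, Send, Init}, keep only states in Sat with some successor in Z. Z1 = {Reset, Recv, Grant, Req, Send, Init}; Z2 = {Reset, Recv, Grant, Req, Init}; Z3 = {Reset, Recv, Req, Init}; fixed.
Sat(EG ~halt) = {Reset, Recv, Req, Init}
Sat((wait | halt) & (EG ~halt)) = {Req}
EF ((wait | halt) & (EG ~halt)): least fixpoint, start Z0 = {Req}, add states with some successor in Z. Z1 = {Reset, Req}; Z2 = {Reset, Req, Init}; fixed.
Sat(EF ((wait | halt) & (EG ~halt))) = {Reset, Req, Init}
|Sat(EF ((wait | halt) & (EG ~halt)))| = |{Reset, Req, Init}| = 3.

3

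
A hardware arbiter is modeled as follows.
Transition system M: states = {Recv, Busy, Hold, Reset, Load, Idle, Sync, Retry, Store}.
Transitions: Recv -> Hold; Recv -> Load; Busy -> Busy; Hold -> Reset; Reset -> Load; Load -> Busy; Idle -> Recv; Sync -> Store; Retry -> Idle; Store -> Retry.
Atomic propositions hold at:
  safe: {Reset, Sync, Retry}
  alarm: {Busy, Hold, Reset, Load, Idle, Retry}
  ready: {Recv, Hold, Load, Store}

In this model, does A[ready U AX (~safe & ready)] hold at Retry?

Sat(~safe) = {Recv, Busy, Hold, Load, Idle, Store}
Sat(~safe & ready) = {Recv, Hold, Load, Store}
Sat(AX (~safe & ready)) = {s : every successor in {Recv, Hold, Load, Store}} = {Recv, Reset, Idle, Sync}
A[ready U AX (~safe & ready)]: least fixpoint, start Z0 = Sat(AX (~safe & ready)) = {Recv, Reset, Idle, Sync}, add states in Sat(ready) with every successor in Z. Z1 = {Recv, Hold, Reset, Idle, Sync}; fixed.
Sat(A[ready U AX (~safe & ready)]) = {Recv, Hold, Reset, Idle, Sync}
Retry ∉ Sat(A[ready U AX (~safe & ready)]) = {Recv, Hold, Reset, Idle, Sync}, so the formula does not hold at Retry.

No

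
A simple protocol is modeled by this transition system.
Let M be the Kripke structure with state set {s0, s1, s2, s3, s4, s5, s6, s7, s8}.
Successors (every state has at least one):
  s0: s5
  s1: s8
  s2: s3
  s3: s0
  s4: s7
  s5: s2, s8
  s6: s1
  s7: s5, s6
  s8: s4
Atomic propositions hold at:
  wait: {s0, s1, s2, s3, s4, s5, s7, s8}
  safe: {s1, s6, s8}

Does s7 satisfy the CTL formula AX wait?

No

Sat(AX wait) = {s : every successor in {s0, s1, s2, s3, s4, s5, s7, s8}} = {s0, s1, s2, s3, s4, s5, s6, s8}
s7 ∉ Sat(AX wait) = {s0, s1, s2, s3, s4, s5, s6, s8}, so the formula does not hold at s7.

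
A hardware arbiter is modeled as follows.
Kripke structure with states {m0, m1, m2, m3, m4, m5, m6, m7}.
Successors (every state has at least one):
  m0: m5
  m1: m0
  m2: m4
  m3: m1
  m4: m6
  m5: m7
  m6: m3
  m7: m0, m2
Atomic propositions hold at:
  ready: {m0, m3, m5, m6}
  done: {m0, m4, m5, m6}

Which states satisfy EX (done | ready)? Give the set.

Sat(done | ready) = {m0, m3, m4, m5, m6}
Sat(EX (done | ready)) = {s : some successor in {m0, m3, m4, m5, m6}} = {m0, m1, m2, m4, m6, m7}

{m0, m1, m2, m4, m6, m7}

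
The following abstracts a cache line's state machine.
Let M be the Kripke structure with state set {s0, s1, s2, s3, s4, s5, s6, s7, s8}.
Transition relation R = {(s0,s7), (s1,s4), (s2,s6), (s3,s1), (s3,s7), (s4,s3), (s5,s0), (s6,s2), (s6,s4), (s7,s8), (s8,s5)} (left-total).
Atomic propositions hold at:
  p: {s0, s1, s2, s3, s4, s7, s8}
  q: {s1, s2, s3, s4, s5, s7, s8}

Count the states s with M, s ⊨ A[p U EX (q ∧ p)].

7

Sat(q ∧ p) = {s1, s2, s3, s4, s7, s8}
Sat(EX (q ∧ p)) = {s : some successor in {s1, s2, s3, s4, s7, s8}} = {s0, s1, s3, s4, s6, s7}
A[p U EX (q ∧ p)]: least fixpoint, start Z0 = Sat(EX (q ∧ p)) = {s0, s1, s3, s4, s6, s7}, add states in Sat(p) with every successor in Z. Z1 = {s0, s1, s2, s3, s4, s6, s7}; fixed.
Sat(A[p U EX (q ∧ p)]) = {s0, s1, s2, s3, s4, s6, s7}
|Sat(A[p U EX (q ∧ p)])| = |{s0, s1, s2, s3, s4, s6, s7}| = 7.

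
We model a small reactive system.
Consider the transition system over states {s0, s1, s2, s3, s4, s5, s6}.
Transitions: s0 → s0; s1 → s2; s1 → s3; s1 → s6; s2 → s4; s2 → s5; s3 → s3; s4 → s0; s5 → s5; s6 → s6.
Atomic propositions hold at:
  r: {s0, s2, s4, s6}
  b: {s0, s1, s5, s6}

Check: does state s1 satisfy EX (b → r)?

Yes

Sat(b → r) = {s0, s2, s3, s4, s6}
Sat(EX (b → r)) = {s : some successor in {s0, s2, s3, s4, s6}} = {s0, s1, s2, s3, s4, s6}
s1 ∈ Sat(EX (b → r)) = {s0, s1, s2, s3, s4, s6}, so the formula holds at s1.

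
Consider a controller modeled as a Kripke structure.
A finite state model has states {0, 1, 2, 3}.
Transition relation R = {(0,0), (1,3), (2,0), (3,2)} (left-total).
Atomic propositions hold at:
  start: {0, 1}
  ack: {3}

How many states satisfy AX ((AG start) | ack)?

AG start: greatest fixpoint, start Z0 = {0, 1}, keep only states in Sat with every successor in Z. Z1 = {0}; fixed.
Sat(AG start) = {0}
Sat((AG start) | ack) = {0, 3}
Sat(AX ((AG start) | ack)) = {s : every successor in {0, 3}} = {0, 1, 2}
|Sat(AX ((AG start) | ack))| = |{0, 1, 2}| = 3.

3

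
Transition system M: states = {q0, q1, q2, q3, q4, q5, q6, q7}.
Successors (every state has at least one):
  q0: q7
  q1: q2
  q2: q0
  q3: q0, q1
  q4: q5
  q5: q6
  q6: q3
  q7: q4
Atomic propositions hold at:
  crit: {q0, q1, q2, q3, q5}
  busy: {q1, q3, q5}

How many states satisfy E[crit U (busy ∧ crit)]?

3

Sat(busy ∧ crit) = {q1, q3, q5}
E[crit U (busy ∧ crit)]: least fixpoint, start Z0 = Sat((busy ∧ crit)) = {q1, q3, q5}, add states in Sat(crit) with some successor in Z. Already a fixed point.
Sat(E[crit U (busy ∧ crit)]) = {q1, q3, q5}
|Sat(E[crit U (busy ∧ crit)])| = |{q1, q3, q5}| = 3.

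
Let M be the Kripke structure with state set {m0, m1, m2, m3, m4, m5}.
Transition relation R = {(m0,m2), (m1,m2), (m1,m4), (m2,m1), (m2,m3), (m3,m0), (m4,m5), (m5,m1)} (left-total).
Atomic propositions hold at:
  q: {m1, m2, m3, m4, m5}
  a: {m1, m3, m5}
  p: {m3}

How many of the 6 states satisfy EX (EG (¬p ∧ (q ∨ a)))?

5

Sat(¬p) = {m0, m1, m2, m4, m5}
Sat(q ∨ a) = {m1, m2, m3, m4, m5}
Sat(¬p ∧ (q ∨ a)) = {m1, m2, m4, m5}
EG (¬p ∧ (q ∨ a)): greatest fixpoint, start Z0 = {m1, m2, m4, m5}, keep only states in Sat with some successor in Z. Already a fixed point.
Sat(EG (¬p ∧ (q ∨ a))) = {m1, m2, m4, m5}
Sat(EX (EG (¬p ∧ (q ∨ a)))) = {s : some successor in {m1, m2, m4, m5}} = {m0, m1, m2, m4, m5}
|Sat(EX (EG (¬p ∧ (q ∨ a))))| = |{m0, m1, m2, m4, m5}| = 5.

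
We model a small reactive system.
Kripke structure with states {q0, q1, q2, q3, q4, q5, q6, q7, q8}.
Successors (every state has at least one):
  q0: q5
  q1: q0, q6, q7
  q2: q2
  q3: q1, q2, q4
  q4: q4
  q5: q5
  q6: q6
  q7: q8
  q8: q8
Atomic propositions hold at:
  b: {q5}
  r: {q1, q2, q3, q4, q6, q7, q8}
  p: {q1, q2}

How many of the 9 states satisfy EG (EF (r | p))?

7

Sat(r | p) = {q1, q2, q3, q4, q6, q7, q8}
EF (r | p): least fixpoint, start Z0 = {q1, q2, q3, q4, q6, q7, q8}, add states with some successor in Z. Already a fixed point.
Sat(EF (r | p)) = {q1, q2, q3, q4, q6, q7, q8}
EG (EF (r | p)): greatest fixpoint, start Z0 = {q1, q2, q3, q4, q6, q7, q8}, keep only states in Sat with some successor in Z. Already a fixed point.
Sat(EG (EF (r | p))) = {q1, q2, q3, q4, q6, q7, q8}
|Sat(EG (EF (r | p)))| = |{q1, q2, q3, q4, q6, q7, q8}| = 7.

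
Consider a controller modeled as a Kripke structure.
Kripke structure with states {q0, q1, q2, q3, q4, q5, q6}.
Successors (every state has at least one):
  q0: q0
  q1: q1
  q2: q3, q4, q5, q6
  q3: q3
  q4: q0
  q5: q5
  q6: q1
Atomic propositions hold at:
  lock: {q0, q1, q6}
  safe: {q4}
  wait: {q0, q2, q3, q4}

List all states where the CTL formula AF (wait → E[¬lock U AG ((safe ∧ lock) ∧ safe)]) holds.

Sat(¬lock) = {q2, q3, q4, q5}
Sat(safe ∧ lock) = ∅
Sat((safe ∧ lock) ∧ safe) = ∅
AG ((safe ∧ lock) ∧ safe): greatest fixpoint, start Z0 = ∅, keep only states in Sat with every successor in Z. Already a fixed point.
Sat(AG ((safe ∧ lock) ∧ safe)) = ∅
E[¬lock U AG ((safe ∧ lock) ∧ safe)]: least fixpoint, start Z0 = Sat(AG ((safe ∧ lock) ∧ safe)) = ∅, add states in Sat(¬lock) with some successor in Z. Already a fixed point.
Sat(E[¬lock U AG ((safe ∧ lock) ∧ safe)]) = ∅
Sat(wait → E[¬lock U AG ((safe ∧ lock) ∧ safe)]) = {q1, q5, q6}
AF (wait → E[¬lock U AG ((safe ∧ lock) ∧ safe)]): least fixpoint, start Z0 = {q1, q5, q6}, add states with every successor in Z. Already a fixed point.
Sat(AF (wait → E[¬lock U AG ((safe ∧ lock) ∧ safe)])) = {q1, q5, q6}

{q1, q5, q6}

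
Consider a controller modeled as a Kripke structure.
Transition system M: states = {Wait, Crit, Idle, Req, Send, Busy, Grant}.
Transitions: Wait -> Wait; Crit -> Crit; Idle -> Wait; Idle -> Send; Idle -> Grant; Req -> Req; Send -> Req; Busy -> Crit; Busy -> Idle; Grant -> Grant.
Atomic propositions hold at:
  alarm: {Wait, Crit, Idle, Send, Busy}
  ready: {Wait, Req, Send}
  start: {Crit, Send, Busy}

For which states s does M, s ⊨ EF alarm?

{Wait, Crit, Idle, Send, Busy}

EF alarm: least fixpoint, start Z0 = {Wait, Crit, Idle, Send, Busy}, add states with some successor in Z. Already a fixed point.
Sat(EF alarm) = {Wait, Crit, Idle, Send, Busy}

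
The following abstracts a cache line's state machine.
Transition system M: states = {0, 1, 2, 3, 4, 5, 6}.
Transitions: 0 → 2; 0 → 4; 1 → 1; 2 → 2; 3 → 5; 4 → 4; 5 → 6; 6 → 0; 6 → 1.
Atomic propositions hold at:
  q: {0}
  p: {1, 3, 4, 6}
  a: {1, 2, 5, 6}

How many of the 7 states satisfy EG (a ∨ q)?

Sat(a ∨ q) = {0, 1, 2, 5, 6}
EG (a ∨ q): greatest fixpoint, start Z0 = {0, 1, 2, 5, 6}, keep only states in Sat with some successor in Z. Already a fixed point.
Sat(EG (a ∨ q)) = {0, 1, 2, 5, 6}
|Sat(EG (a ∨ q))| = |{0, 1, 2, 5, 6}| = 5.

5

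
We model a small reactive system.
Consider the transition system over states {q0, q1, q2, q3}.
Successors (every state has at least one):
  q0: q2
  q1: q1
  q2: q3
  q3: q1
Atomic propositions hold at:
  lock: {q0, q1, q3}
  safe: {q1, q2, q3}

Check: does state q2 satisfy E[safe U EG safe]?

Yes

EG safe: greatest fixpoint, start Z0 = {q1, q2, q3}, keep only states in Sat with some successor in Z. Already a fixed point.
Sat(EG safe) = {q1, q2, q3}
E[safe U EG safe]: least fixpoint, start Z0 = Sat(EG safe) = {q1, q2, q3}, add states in Sat(safe) with some successor in Z. Already a fixed point.
Sat(E[safe U EG safe]) = {q1, q2, q3}
q2 ∈ Sat(E[safe U EG safe]) = {q1, q2, q3}, so the formula holds at q2.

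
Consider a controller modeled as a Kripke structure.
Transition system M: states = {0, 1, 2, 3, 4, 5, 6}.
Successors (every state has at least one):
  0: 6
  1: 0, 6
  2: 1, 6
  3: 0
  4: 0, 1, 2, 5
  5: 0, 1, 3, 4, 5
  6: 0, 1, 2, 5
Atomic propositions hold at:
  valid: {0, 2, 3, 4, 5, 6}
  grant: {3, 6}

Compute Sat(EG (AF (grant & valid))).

Sat(grant & valid) = {3, 6}
AF (grant & valid): least fixpoint, start Z0 = {3, 6}, add states with every successor in Z. Z1 = {0, 3, 6}; Z2 = {0, 1, 3, 6}; Z3 = {0, 1, 2, 3, 6}; fixed.
Sat(AF (grant & valid)) = {0, 1, 2, 3, 6}
EG (AF (grant & valid)): greatest fixpoint, start Z0 = {0, 1, 2, 3, 6}, keep only states in Sat with some successor in Z. Already a fixed point.
Sat(EG (AF (grant & valid))) = {0, 1, 2, 3, 6}

{0, 1, 2, 3, 6}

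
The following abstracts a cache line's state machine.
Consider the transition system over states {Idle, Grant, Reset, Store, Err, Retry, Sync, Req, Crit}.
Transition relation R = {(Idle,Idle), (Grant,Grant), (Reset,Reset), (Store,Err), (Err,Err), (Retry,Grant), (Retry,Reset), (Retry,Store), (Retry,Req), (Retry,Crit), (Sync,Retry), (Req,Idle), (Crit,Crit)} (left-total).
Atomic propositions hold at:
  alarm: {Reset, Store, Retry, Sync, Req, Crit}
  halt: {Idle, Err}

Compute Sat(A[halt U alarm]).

{Reset, Store, Retry, Sync, Req, Crit}

A[halt U alarm]: least fixpoint, start Z0 = Sat(alarm) = {Reset, Store, Retry, Sync, Req, Crit}, add states in Sat(halt) with every successor in Z. Already a fixed point.
Sat(A[halt U alarm]) = {Reset, Store, Retry, Sync, Req, Crit}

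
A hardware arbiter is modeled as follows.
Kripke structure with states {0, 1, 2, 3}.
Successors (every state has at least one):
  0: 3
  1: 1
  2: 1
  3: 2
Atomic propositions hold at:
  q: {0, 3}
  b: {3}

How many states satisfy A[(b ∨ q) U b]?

Sat(b ∨ q) = {0, 3}
A[(b ∨ q) U b]: least fixpoint, start Z0 = Sat(b) = {3}, add states in Sat(b ∨ q) with every successor in Z. Z1 = {0, 3}; fixed.
Sat(A[(b ∨ q) U b]) = {0, 3}
|Sat(A[(b ∨ q) U b])| = |{0, 3}| = 2.

2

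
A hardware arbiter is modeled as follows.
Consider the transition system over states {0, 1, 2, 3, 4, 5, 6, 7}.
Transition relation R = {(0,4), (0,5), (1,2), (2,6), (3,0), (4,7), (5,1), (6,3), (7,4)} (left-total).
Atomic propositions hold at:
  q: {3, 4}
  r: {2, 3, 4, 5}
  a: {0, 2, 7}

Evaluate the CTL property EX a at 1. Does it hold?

Yes

Sat(EX a) = {s : some successor in {0, 2, 7}} = {1, 3, 4}
1 ∈ Sat(EX a) = {1, 3, 4}, so the formula holds at 1.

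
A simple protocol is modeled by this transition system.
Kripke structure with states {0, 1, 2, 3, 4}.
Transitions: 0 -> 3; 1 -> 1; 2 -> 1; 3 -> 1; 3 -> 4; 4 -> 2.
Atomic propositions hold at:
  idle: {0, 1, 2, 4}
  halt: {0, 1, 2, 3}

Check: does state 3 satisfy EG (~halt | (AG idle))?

No

Sat(~halt) = {4}
AG idle: greatest fixpoint, start Z0 = {0, 1, 2, 4}, keep only states in Sat with every successor in Z. Z1 = {1, 2, 4}; fixed.
Sat(AG idle) = {1, 2, 4}
Sat(~halt | (AG idle)) = {1, 2, 4}
EG (~halt | (AG idle)): greatest fixpoint, start Z0 = {1, 2, 4}, keep only states in Sat with some successor in Z. Already a fixed point.
Sat(EG (~halt | (AG idle))) = {1, 2, 4}
3 ∉ Sat(EG (~halt | (AG idle))) = {1, 2, 4}, so the formula does not hold at 3.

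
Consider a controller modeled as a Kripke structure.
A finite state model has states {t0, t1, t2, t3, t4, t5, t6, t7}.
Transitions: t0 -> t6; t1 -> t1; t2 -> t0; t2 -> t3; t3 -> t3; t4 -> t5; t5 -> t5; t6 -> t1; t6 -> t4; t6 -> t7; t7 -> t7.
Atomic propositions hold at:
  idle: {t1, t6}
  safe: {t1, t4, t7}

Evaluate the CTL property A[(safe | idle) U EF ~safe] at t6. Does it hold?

Sat(safe | idle) = {t1, t4, t6, t7}
Sat(~safe) = {t0, t2, t3, t5, t6}
EF ~safe: least fixpoint, start Z0 = {t0, t2, t3, t5, t6}, add states with some successor in Z. Z1 = {t0, t2, t3, t4, t5, t6}; fixed.
Sat(EF ~safe) = {t0, t2, t3, t4, t5, t6}
A[(safe | idle) U EF ~safe]: least fixpoint, start Z0 = Sat(EF ~safe) = {t0, t2, t3, t4, t5, t6}, add states in Sat(safe | idle) with every successor in Z. Already a fixed point.
Sat(A[(safe | idle) U EF ~safe]) = {t0, t2, t3, t4, t5, t6}
t6 ∈ Sat(A[(safe | idle) U EF ~safe]) = {t0, t2, t3, t4, t5, t6}, so the formula holds at t6.

Yes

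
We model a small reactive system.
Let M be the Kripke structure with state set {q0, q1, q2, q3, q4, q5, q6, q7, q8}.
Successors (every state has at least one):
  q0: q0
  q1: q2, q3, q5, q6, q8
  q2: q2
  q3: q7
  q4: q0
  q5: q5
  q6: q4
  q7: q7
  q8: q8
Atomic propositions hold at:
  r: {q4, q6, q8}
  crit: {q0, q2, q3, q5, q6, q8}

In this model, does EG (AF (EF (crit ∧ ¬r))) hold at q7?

Sat(¬r) = {q0, q1, q2, q3, q5, q7}
Sat(crit ∧ ¬r) = {q0, q2, q3, q5}
EF (crit ∧ ¬r): least fixpoint, start Z0 = {q0, q2, q3, q5}, add states with some successor in Z. Z1 = {q0, q1, q2, q3, q4, q5}; Z2 = {q0, q1, q2, q3, q4, q5, q6}; fixed.
Sat(EF (crit ∧ ¬r)) = {q0, q1, q2, q3, q4, q5, q6}
AF (EF (crit ∧ ¬r)): least fixpoint, start Z0 = {q0, q1, q2, q3, q4, q5, q6}, add states with every successor in Z. Already a fixed point.
Sat(AF (EF (crit ∧ ¬r))) = {q0, q1, q2, q3, q4, q5, q6}
EG (AF (EF (crit ∧ ¬r))): greatest fixpoint, start Z0 = {q0, q1, q2, q3, q4, q5, q6}, keep only states in Sat with some successor in Z. Z1 = {q0, q1, q2, q4, q5, q6}; fixed.
Sat(EG (AF (EF (crit ∧ ¬r)))) = {q0, q1, q2, q4, q5, q6}
q7 ∉ Sat(EG (AF (EF (crit ∧ ¬r)))) = {q0, q1, q2, q4, q5, q6}, so the formula does not hold at q7.

No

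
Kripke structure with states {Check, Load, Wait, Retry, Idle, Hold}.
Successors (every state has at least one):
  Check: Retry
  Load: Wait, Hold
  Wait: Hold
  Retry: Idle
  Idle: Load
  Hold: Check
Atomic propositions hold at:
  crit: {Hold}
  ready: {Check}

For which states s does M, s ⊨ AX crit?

{Wait}

Sat(AX crit) = {s : every successor in {Hold}} = {Wait}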